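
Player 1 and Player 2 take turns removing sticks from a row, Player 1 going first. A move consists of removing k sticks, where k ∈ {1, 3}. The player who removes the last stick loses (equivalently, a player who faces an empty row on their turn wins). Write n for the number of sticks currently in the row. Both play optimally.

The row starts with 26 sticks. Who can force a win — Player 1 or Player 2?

Player 1 wins.

Build the W/L table. Terminal = W. A non-terminal position is W if it has a move to some L; otherwise it is L.
n=0: no move; the opponent has just taken the last stick and therefore loses → W
n=1: only reaches 0(W), which is W → L
n=2: reaches L-position 1 → W
n=3: only reaches 2(W), 0(W), all W → L
n=4: reaches L-position 3 → W
n=5: only reaches 4(W), 2(W), all W → L
n=6: reaches L-position 5 → W
n=7: only reaches 6(W), 4(W), all W → L
n=8: reaches L-position 7 → W
n=9: only reaches 8(W), 6(W), all W → L
n=10: reaches L-position 9 → W
n=11: only reaches 10(W), 8(W), all W → L
n=12: reaches L-position 11 → W
n=13: only reaches 12(W), 10(W), all W → L
n=14: reaches L-position 13 → W
n=15: only reaches 14(W), 12(W), all W → L
n=16: reaches L-position 15 → W
n=17: only reaches 16(W), 14(W), all W → L
n=18: reaches L-position 17 → W
n=19: only reaches 18(W), 16(W), all W → L
n=20: reaches L-position 19 → W
n=21: only reaches 20(W), 18(W), all W → L
n=22: reaches L-position 21 → W
n=23: only reaches 22(W), 20(W), all W → L
n=24: reaches L-position 23 → W
n=25: only reaches 24(W), 22(W), all W → L
n=26: reaches L-position 25 → W
From 26 Player 1 can remove 1, leaving 25, reaching an L position.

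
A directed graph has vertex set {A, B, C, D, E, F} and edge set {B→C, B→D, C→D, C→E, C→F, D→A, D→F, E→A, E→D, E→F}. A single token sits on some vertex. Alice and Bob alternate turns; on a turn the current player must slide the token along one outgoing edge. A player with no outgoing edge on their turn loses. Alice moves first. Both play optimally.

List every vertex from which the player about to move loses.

Classify positions by backward induction: terminal positions (no move available) are L. From any other position, the mover wins iff some move reaches an L.
Every edge goes from a vertex to one that appears earlier in the order F, A, D, E, C, B, so processing vertices in that order labels each vertex after all of its successors.
F: no outgoing edge → L
A: no outgoing edge → L
D: reaches L-position A → W
E: reaches L-position A → W
C: reaches L-position F → W
B: only reaches C(W), D(W), all W → L
Reading off the rows marked L gives the requested list; there are 3 such vertices.

A, B, F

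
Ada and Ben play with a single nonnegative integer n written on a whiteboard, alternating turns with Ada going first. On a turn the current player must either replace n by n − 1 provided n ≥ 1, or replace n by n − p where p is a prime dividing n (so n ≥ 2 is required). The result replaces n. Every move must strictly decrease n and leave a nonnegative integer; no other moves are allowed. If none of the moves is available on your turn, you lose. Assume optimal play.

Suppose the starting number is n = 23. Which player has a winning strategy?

Build the W/L table. Terminal = L. A non-terminal position is W if it has a move to some L; otherwise it is L.
n=0: no move → L
n=1: W (go to 0, an L position)
n=2: W (go to 0, an L position)
n=3: W (go to 0, an L position)
n=4: L (options 2(W), 3(W) are all W)
n=5: W (go to 0, an L position)
n=6: W (go to 4, an L position)
n=7: W (go to 0, an L position)
n=8: L (options 6(W), 7(W) are all W)
n=9: W (go to 8, an L position)
n=10: W (go to 8, an L position)
n=11: W (go to 0, an L position)
n=12: L (options 9(W), 10(W), 11(W) are all W)
n=13: W (go to 0, an L position)
n=14: W (go to 12, an L position)
n=15: W (go to 12, an L position)
n=16: L (options 14(W), 15(W) are all W)
n=17: W (go to 0, an L position)
n=18: W (go to 16, an L position)
n=19: W (go to 0, an L position)
n=20: L (options 15(W), 18(W), 19(W) are all W)
n=21: W (go to 20, an L position)
n=22: W (go to 20, an L position)
n=23: W (go to 0, an L position)
The starting position 23 is W: Ada should move to 0, handing over an L position.

Ada wins.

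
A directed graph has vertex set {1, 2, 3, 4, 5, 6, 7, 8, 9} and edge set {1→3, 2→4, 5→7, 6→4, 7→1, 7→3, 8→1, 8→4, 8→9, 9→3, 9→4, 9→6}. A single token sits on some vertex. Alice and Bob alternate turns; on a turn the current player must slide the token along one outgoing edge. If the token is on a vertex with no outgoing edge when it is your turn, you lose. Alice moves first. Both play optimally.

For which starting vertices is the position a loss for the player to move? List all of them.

Build the W/L table. Terminal = L. A non-terminal position is W if it has a move to some L; otherwise it is L.
Every edge goes from a vertex to one that appears earlier in the order 4, 3, 6, 1, 9, 7, 2, 8, 5, so processing vertices in that order labels each vertex after all of its successors.
4: no outgoing edge → L
3: no outgoing edge → L
6: reaches L-position 4 → W
1: reaches L-position 3 → W
9: reaches L-position 3 → W
7: reaches L-position 3 → W
2: reaches L-position 4 → W
8: reaches L-position 4 → W
5: only reaches 7(W), which is W → L
Reading off the rows marked L gives the requested list; there are 3 such vertices.

3, 4, 5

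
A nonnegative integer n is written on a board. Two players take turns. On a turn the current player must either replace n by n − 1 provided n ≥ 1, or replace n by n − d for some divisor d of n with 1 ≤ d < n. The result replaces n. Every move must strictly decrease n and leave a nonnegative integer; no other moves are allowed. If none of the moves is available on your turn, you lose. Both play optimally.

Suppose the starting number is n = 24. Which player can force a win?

The first player wins.

Use the standard recursion: the mover loses at a terminal position; elsewhere, the mover wins exactly when some move hands the opponent an L position.
n=0: no move → L
n=1: reaches L-position 0 → W
n=2: only reaches 1(W), which is W → L
n=3: reaches L-position 2 → W
n=4: reaches L-position 2 → W
n=5: only reaches 4(W), which is W → L
n=6: reaches L-position 5 → W
n=7: only reaches 6(W), which is W → L
n=8: reaches L-position 7 → W
n=9: only reaches 6(W), 8(W), all W → L
n=10: reaches L-position 5 → W
n=11: only reaches 10(W), which is W → L
n=12: reaches L-position 9 → W
n=13: only reaches 12(W), which is W → L
n=14: reaches L-position 7 → W
n=15: only reaches 10(W), 12(W), 14(W), all W → L
n=16: reaches L-position 15 → W
n=17: only reaches 16(W), which is W → L
n=18: reaches L-position 9 → W
n=19: only reaches 18(W), which is W → L
n=20: reaches L-position 15 → W
n=21: only reaches 14(W), 18(W), 20(W), all W → L
n=22: reaches L-position 11 → W
n=23: only reaches 22(W), which is W → L
n=24: reaches L-position 21 → W
The starting position 24 is W: the player to move should move to 21, handing over an L position.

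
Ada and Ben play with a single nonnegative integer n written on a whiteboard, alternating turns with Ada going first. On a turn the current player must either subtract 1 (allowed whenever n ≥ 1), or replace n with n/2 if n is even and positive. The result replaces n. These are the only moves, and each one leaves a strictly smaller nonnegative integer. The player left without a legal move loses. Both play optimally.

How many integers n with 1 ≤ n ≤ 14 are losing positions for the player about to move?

Build the W/L table. Terminal = L. A non-terminal position is W if it has a move to some L; otherwise it is L.
n=0: no move → L
n=1: can move to 0, which is L ⇒ W
n=2: the only move is to 1(W), a W ⇒ L
n=3: can move to 2, which is L ⇒ W
n=4: can move to 2, which is L ⇒ W
n=5: the only move is to 4(W), a W ⇒ L
n=6: can move to 5, which is L ⇒ W
n=7: the only move is to 6(W), a W ⇒ L
n=8: can move to 7, which is L ⇒ W
n=9: the only move is to 8(W), a W ⇒ L
n=10: can move to 5, which is L ⇒ W
n=11: the only move is to 10(W), a W ⇒ L
n=12: can move to 11, which is L ⇒ W
n=13: the only move is to 12(W), a W ⇒ L
n=14: can move to 7, which is L ⇒ W
L entries with 1 ≤ n ≤ 14 (n=0 is outside the asked range and is not counted): n = 2, 5, 7, 9, 11, 13; that makes 6.

6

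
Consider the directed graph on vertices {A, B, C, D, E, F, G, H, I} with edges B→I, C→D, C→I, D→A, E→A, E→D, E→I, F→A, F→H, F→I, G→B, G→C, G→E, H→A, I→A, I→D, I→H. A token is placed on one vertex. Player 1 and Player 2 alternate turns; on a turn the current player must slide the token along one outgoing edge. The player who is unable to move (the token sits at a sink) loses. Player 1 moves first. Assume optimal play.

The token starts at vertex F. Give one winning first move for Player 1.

Move to A.

Build the W/L table. Terminal = L. A non-terminal position is W if it has a move to some L; otherwise it is L.
Every edge goes from a vertex to one that appears earlier in the order A, D, H, I, E, B, C, G, F, so processing vertices in that order labels each vertex after all of its successors.
A: no outgoing edge → L
D: can move to A, which is L ⇒ W
H: can move to A, which is L ⇒ W
I: can move to A, which is L ⇒ W
E: can move to A, which is L ⇒ W
B: the only move is to I(W), a W ⇒ L
C: moves to I(W), D(W); every one is W ⇒ L
G: can move to C, which is L ⇒ W
F: can move to A, which is L ⇒ W
From F, the L positions reachable in one move are: A.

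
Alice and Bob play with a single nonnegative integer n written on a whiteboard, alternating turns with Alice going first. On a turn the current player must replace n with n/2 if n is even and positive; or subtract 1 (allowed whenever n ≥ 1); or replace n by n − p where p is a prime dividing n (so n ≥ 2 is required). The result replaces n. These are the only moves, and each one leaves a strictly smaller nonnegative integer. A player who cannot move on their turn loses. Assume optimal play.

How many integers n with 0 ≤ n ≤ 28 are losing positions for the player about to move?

6

Label each position W (a win for the player to move) or L (a loss). A position with no legal move is L; any other position is W exactly when some move reaches an L, and L when every move reaches a W.
n=0: no move → L
n=1: →0(L), so W
n=2: →0(L), so W
n=3: →0(L), so W
n=4: →2(W), 3(W) — all W, so L
n=5: →0(L), so W
n=6: →4(L), so W
n=7: →0(L), so W
n=8: →4(L), so W
n=9: →6(W), 8(W) — all W, so L
n=10: →9(L), so W
n=11: →0(L), so W
n=12: →9(L), so W
n=13: →0(L), so W
n=14: →7(W), 12(W), 13(W) — all W, so L
n=15: →14(L), so W
n=16: →14(L), so W
n=17: →0(L), so W
n=18: →9(L), so W
n=19: →0(L), so W
n=20: →10(W), 15(W), 18(W), 19(W) — all W, so L
n=21: →14(L), so W
n=22: →20(L), so W
n=23: →0(L), so W
n=24: →12(W), 21(W), 22(W), 23(W) — all W, so L
n=25: →20(L), so W
n=26: →24(L), so W
n=27: →24(L), so W
n=28: →14(L), so W
L entries with 0 ≤ n ≤ 28: n = 0, 4, 9, 14, 20, 24; that makes 6.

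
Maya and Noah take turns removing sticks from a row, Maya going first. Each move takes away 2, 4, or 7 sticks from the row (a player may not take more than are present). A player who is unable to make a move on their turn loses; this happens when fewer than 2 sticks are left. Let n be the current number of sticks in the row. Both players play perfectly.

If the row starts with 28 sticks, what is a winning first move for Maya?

Remove 4, leaving 24.

Use the standard recursion: the mover loses at a terminal position; elsewhere, the mover wins exactly when some move hands the opponent an L position.
n=0: no move → L
n=1: no move → L
n=2: can move to 0, which is L ⇒ W
n=3: can move to 1, which is L ⇒ W
n=4: can move to 0, which is L ⇒ W
n=5: can move to 1, which is L ⇒ W
n=6: moves to 4(W), 2(W); every one is W ⇒ L
n=7: can move to 0, which is L ⇒ W
n=8: can move to 6, which is L ⇒ W
n=9: moves to 7(W), 5(W), 2(W); every one is W ⇒ L
n=10: can move to 6, which is L ⇒ W
n=11: can move to 9, which is L ⇒ W
n=12: moves to 10(W), 8(W), 5(W); every one is W ⇒ L
n=13: can move to 9, which is L ⇒ W
n=14: can move to 12, which is L ⇒ W
n=15: moves to 13(W), 11(W), 8(W); every one is W ⇒ L
n=16: can move to 12, which is L ⇒ W
n=17: can move to 15, which is L ⇒ W
n=18: moves to 16(W), 14(W), 11(W); every one is W ⇒ L
n=19: can move to 15, which is L ⇒ W
n=20: can move to 18, which is L ⇒ W
n=21: moves to 19(W), 17(W), 14(W); every one is W ⇒ L
n=22: can move to 18, which is L ⇒ W
n=23: can move to 21, which is L ⇒ W
n=24: moves to 22(W), 20(W), 17(W); every one is W ⇒ L
n=25: can move to 21, which is L ⇒ W
n=26: can move to 24, which is L ⇒ W
n=27: moves to 25(W), 23(W), 20(W); every one is W ⇒ L
n=28: can move to 24, which is L ⇒ W
From 28, the L positions reachable in one move are: 24, 21. Any move reaching one of these is winning.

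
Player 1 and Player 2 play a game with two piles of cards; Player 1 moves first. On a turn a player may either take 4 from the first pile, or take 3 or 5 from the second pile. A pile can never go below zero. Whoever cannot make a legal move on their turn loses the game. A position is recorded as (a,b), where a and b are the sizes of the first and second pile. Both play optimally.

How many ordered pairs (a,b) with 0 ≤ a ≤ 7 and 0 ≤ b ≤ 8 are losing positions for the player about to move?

28

Label each position W (a win for the player to move) or L (a loss). A position with no legal move is L; any other position is W exactly when some move reaches an L, and L when every move reaches a W.
Every move lowers a or b (never raises either), so fill the grid row by row in increasing a, and left to right within a row: each cell's successors are then already labelled.
      b=0  b=1  b=2  b=3  b=4  b=5  b=6  b=7  b=8
a=0:    L    L    L    W    W    W    W    W    L
a=1:    L    L    L    W    W    W    W    W    L
a=2:    L    L    L    W    W    W    W    W    L
a=3:    L    L    L    W    W    W    W    W    L
a=4:    W    W    W    L    L    L    W    W    W
a=5:    W    W    W    L    L    L    W    W    W
a=6:    W    W    W    L    L    L    W    W    W
a=7:    W    W    W    L    L    L    W    W    W
Cells with no legal move (terminal, hence L): (0,0), (0,1), (0,2), (1,0), (1,1), (1,2), (2,0), (2,1), (2,2), (3,0), (3,1), (3,2).
The remaining L cells, each justified by listing all of its moves:
(0,8): only reaches (0,5)(W), (0,3)(W), all W → L
(1,8): only reaches (1,5)(W), (1,3)(W), all W → L
(2,8): only reaches (2,5)(W), (2,3)(W), all W → L
(3,8): only reaches (3,5)(W), (3,3)(W), all W → L
(4,3): only reaches (0,3)(W), (4,0)(W), all W → L
(4,4): only reaches (0,4)(W), (4,1)(W), all W → L
(4,5): only reaches (0,5)(W), (4,2)(W), (4,0)(W), all W → L
(5,3): only reaches (1,3)(W), (5,0)(W), all W → L
(5,4): only reaches (1,4)(W), (5,1)(W), all W → L
(5,5): only reaches (1,5)(W), (5,2)(W), (5,0)(W), all W → L
(6,3): only reaches (2,3)(W), (6,0)(W), all W → L
(6,4): only reaches (2,4)(W), (6,1)(W), all W → L
(6,5): only reaches (2,5)(W), (6,2)(W), (6,0)(W), all W → L
(7,3): only reaches (3,3)(W), (7,0)(W), all W → L
(7,4): only reaches (3,4)(W), (7,1)(W), all W → L
(7,5): only reaches (3,5)(W), (7,2)(W), (7,0)(W), all W → L
Every other cell has at least one move into one of the L cells above, so it is W.
L cells per row: a=0: 4, a=1: 4, a=2: 4, a=3: 4, a=4: 3, a=5: 3, a=6: 3, a=7: 3; total 28.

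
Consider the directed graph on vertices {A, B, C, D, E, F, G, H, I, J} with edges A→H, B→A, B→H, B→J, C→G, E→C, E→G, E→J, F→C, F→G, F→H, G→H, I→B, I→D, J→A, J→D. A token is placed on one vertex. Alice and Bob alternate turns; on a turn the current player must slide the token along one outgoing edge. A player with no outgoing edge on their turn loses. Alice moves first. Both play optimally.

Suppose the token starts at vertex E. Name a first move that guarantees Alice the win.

Label each position W (a win for the player to move) or L (a loss). A position with no legal move is L; any other position is W exactly when some move reaches an L, and L when every move reaches a W.
Every edge goes from a vertex to one that appears earlier in the order H, D, A, G, C, J, B, E, F, I, so processing vertices in that order labels each vertex after all of its successors.
H: no outgoing edge → L
D: no outgoing edge → L
A: →H(L), so W
G: →H(L), so W
C: →G(W) only, which is W, so L
J: →D(L), so W
B: →H(L), so W
E: →C(L), so W
F: →C(L), so W
I: →D(L), so W
From E, the L positions reachable in one move are: C.

Move to C.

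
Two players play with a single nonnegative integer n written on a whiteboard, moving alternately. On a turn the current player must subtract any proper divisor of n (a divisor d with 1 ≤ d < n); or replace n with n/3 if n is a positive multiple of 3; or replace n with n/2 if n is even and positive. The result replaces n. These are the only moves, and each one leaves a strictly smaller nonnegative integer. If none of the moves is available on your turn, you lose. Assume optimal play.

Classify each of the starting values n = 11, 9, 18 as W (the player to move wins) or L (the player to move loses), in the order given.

Use the standard recursion: the mover loses at a terminal position; elsewhere, the mover wins exactly when some move hands the opponent an L position.
n=0: no move → L
n=1: no move → L
n=2: W (go to 1, an L position)
n=3: W (go to 1, an L position)
n=4: L (options 2(W), 3(W) are all W)
n=5: W (go to 4, an L position)
n=6: W (go to 4, an L position)
n=7: L (sole option 6(W) is W)
n=8: W (go to 4, an L position)
n=9: L (options 3(W), 6(W), 8(W) are all W)
n=10: W (go to 9, an L position)
n=11: L (sole option 10(W) is W)
n=12: W (go to 4, an L position)
n=13: L (sole option 12(W) is W)
n=14: W (go to 7, an L position)
n=15: L (options 5(W), 10(W), 12(W), 14(W) are all W)
n=16: W (go to 15, an L position)
n=17: L (sole option 16(W) is W)
n=18: W (go to 9, an L position)

11: L, 9: L, 18: W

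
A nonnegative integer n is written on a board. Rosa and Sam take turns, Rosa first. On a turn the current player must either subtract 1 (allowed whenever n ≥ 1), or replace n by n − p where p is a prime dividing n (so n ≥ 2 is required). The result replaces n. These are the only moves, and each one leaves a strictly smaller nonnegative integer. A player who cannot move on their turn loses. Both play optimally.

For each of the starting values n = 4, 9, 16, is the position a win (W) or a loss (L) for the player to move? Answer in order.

4: L, 9: W, 16: L

Use the standard recursion: the mover loses at a terminal position; elsewhere, the mover wins exactly when some move hands the opponent an L position.
n=0: no move → L
n=1: can move to 0, which is L ⇒ W
n=2: can move to 0, which is L ⇒ W
n=3: can move to 0, which is L ⇒ W
n=4: moves to 2(W), 3(W); every one is W ⇒ L
n=5: can move to 0, which is L ⇒ W
n=6: can move to 4, which is L ⇒ W
n=7: can move to 0, which is L ⇒ W
n=8: moves to 6(W), 7(W); every one is W ⇒ L
n=9: can move to 8, which is L ⇒ W
n=10: can move to 8, which is L ⇒ W
n=11: can move to 0, which is L ⇒ W
n=12: moves to 9(W), 10(W), 11(W); every one is W ⇒ L
n=13: can move to 0, which is L ⇒ W
n=14: can move to 12, which is L ⇒ W
n=15: can move to 12, which is L ⇒ W
n=16: moves to 14(W), 15(W); every one is W ⇒ L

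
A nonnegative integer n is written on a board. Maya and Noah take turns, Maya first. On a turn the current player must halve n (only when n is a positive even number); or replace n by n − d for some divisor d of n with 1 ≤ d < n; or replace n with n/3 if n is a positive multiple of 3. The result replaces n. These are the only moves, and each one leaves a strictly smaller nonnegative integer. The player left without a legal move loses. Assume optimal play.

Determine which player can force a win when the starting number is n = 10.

Maya wins.

Build the W/L table. Terminal = L. A non-terminal position is W if it has a move to some L; otherwise it is L.
n=0: no move → L
n=1: no move → L
n=2: →1(L), so W
n=3: →1(L), so W
n=4: →2(W), 3(W) — all W, so L
n=5: →4(L), so W
n=6: →4(L), so W
n=7: →6(W) only, which is W, so L
n=8: →4(L), so W
n=9: →3(W), 6(W), 8(W) — all W, so L
n=10: →9(L), so W
From 10 Maya can move to 9, reaching an L position.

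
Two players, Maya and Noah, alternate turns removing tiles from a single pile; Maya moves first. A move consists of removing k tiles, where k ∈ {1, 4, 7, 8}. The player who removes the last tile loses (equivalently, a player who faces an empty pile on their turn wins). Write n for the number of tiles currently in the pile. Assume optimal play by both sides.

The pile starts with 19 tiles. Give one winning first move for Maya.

Remove 4, leaving 15.

Compute win/loss labels from the base case upward. A position with no move is W. Any other position is W if it can reach an L in one move, else L.
n=0: no move; the opponent has just taken the last tile and therefore loses → W
n=1: only reaches 0(W), which is W → L
n=2: reaches L-position 1 → W
n=3: only reaches 2(W), which is W → L
n=4: reaches L-position 3 → W
n=5: reaches L-position 1 → W
n=6: only reaches 5(W), 2(W), all W → L
n=7: reaches L-position 6 → W
n=8: reaches L-position 1 → W
n=9: reaches L-position 1 → W
n=10: reaches L-position 6 → W
n=11: reaches L-position 3 → W
n=12: only reaches 11(W), 8(W), 5(W), 4(W), all W → L
n=13: reaches L-position 12 → W
n=14: reaches L-position 6 → W
n=15: only reaches 14(W), 11(W), 8(W), 7(W), all W → L
n=16: reaches L-position 15 → W
n=17: only reaches 16(W), 13(W), 10(W), 9(W), all W → L
n=18: reaches L-position 17 → W
n=19: reaches L-position 15 → W
From 19, the L positions reachable in one move are: 15, 12. Any move reaching one of these is winning.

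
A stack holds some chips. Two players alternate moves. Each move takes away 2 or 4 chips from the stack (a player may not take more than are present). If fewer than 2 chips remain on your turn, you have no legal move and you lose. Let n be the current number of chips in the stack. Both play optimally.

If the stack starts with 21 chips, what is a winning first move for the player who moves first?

Remove 2, leaving 19.

Classify positions by backward induction: terminal positions (no move available) are L. From any other position, the mover wins iff some move reaches an L.
n=0: no move → L
n=1: no move → L
n=2: W (go to 0, an L position)
n=3: W (go to 1, an L position)
n=4: W (go to 0, an L position)
n=5: W (go to 1, an L position)
n=6: L (options 4(W), 2(W) are all W)
n=7: L (options 5(W), 3(W) are all W)
n=8: W (go to 6, an L position)
n=9: W (go to 7, an L position)
n=10: W (go to 6, an L position)
n=11: W (go to 7, an L position)
n=12: L (options 10(W), 8(W) are all W)
n=13: L (options 11(W), 9(W) are all W)
n=14: W (go to 12, an L position)
n=15: W (go to 13, an L position)
n=16: W (go to 12, an L position)
n=17: W (go to 13, an L position)
n=18: L (options 16(W), 14(W) are all W)
n=19: L (options 17(W), 15(W) are all W)
n=20: W (go to 18, an L position)
n=21: W (go to 19, an L position)
From 21, the L positions reachable in one move are: 19.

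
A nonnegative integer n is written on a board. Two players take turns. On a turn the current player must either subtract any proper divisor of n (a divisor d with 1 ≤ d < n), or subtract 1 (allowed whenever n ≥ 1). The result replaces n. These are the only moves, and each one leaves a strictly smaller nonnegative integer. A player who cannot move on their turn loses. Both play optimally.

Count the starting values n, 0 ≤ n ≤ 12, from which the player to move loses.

6

Use the standard recursion: the mover loses at a terminal position; elsewhere, the mover wins exactly when some move hands the opponent an L position.
n=0: no move → L
n=1: →0(L), so W
n=2: →1(W) only, which is W, so L
n=3: →2(L), so W
n=4: →2(L), so W
n=5: →4(W) only, which is W, so L
n=6: →5(L), so W
n=7: →6(W) only, which is W, so L
n=8: →7(L), so W
n=9: →6(W), 8(W) — all W, so L
n=10: →5(L), so W
n=11: →10(W) only, which is W, so L
n=12: →9(L), so W
L entries with 0 ≤ n ≤ 12: n = 0, 2, 5, 7, 9, 11; that makes 6.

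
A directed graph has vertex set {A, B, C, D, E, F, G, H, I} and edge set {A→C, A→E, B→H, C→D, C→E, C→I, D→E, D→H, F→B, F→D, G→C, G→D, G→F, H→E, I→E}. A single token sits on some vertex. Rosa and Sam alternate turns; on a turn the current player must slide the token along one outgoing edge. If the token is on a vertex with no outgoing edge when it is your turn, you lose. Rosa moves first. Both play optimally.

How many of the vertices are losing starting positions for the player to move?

Build the W/L table. Terminal = L. A non-terminal position is W if it has a move to some L; otherwise it is L.
Every edge goes from a vertex to one that appears earlier in the order E, H, D, B, I, C, A, F, G, so processing vertices in that order labels each vertex after all of its successors.
E: no outgoing edge → L
H: can move to E, which is L ⇒ W
D: can move to E, which is L ⇒ W
B: the only move is to H(W), a W ⇒ L
I: can move to E, which is L ⇒ W
C: can move to E, which is L ⇒ W
A: can move to E, which is L ⇒ W
F: can move to B, which is L ⇒ W
G: moves to F(W), C(W), D(W); every one is W ⇒ L
The L vertices are B, E, G; that is 3 in all.

3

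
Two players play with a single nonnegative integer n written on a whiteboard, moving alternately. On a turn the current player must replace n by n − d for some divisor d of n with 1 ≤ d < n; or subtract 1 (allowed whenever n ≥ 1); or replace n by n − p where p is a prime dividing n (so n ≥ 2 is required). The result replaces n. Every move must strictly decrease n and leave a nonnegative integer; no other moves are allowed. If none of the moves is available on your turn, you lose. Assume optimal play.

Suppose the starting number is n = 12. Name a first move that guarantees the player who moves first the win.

Move to 9.

Work bottom-up. With no move the player to move loses. Otherwise the position is W if at least one move leads to an L position for the opponent, and L if every move leads to a W.
n=0: no move → L
n=1: W (go to 0, an L position)
n=2: W (go to 0, an L position)
n=3: W (go to 0, an L position)
n=4: L (options 2(W), 3(W) are all W)
n=5: W (go to 0, an L position)
n=6: W (go to 4, an L position)
n=7: W (go to 0, an L position)
n=8: W (go to 4, an L position)
n=9: L (options 6(W), 8(W) are all W)
n=10: W (go to 9, an L position)
n=11: W (go to 0, an L position)
n=12: W (go to 9, an L position)
From 12, the L positions reachable in one move are: 9.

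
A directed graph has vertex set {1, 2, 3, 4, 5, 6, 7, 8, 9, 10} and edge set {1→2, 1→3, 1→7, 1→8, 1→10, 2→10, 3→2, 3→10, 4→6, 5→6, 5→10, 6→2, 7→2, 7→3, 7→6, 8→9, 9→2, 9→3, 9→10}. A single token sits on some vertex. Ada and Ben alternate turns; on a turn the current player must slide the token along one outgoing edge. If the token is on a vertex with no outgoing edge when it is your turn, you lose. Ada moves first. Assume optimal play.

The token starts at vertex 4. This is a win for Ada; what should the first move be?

Compute win/loss labels from the base case upward. A position with no move is L. Any other position is W if it can reach an L in one move, else L.
Every edge goes from a vertex to one that appears earlier in the order 10, 2, 3, 6, 9, 4, 5, 8, 7, 1, so processing vertices in that order labels each vertex after all of its successors.
10: no outgoing edge → L
2: can move to 10, which is L ⇒ W
3: can move to 10, which is L ⇒ W
6: the only move is to 2(W), a W ⇒ L
9: can move to 10, which is L ⇒ W
4: can move to 6, which is L ⇒ W
5: can move to 6, which is L ⇒ W
8: the only move is to 9(W), a W ⇒ L
7: can move to 6, which is L ⇒ W
1: can move to 8, which is L ⇒ W
From 4, the L positions reachable in one move are: 6.

Move to 6.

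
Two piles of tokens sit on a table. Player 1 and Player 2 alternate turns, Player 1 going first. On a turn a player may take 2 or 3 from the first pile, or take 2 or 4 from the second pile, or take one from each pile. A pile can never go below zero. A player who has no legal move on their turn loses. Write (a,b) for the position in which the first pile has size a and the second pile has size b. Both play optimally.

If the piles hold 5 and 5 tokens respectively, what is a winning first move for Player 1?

Positions with no move are L. A position that does have a move is losing for the player to move precisely when every available move leads to a winning position for the opponent. Fill in the labels:
No move ever increases a pile, so every position that can arise here has a ≤ 5 and b ≤ 5; it is enough to label the cells with 0 ≤ a ≤ 5 and 0 ≤ b ≤ 5.
Every move lowers a or b (never raises either), so fill the grid row by row in increasing a, and left to right within a row: each cell's successors are then already labelled.
      b=0  b=1  b=2  b=3  b=4  b=5
a=0:    L    L    W    W    W    W
a=1:    L    W    W    L    W    W
a=2:    W    W    L    L    W    W
a=3:    W    W    L    W    W    L
a=4:    W    L    W    W    L    W
a=5:    L    L    W    W    W    W
Cells with no legal move (terminal, hence L): (0,0), (0,1), (1,0).
The remaining L cells, each justified by listing all of its moves:
(1,3): →(1,1)(W), (0,2)(W) — all W, so L
(2,2): →(0,2)(W), (2,0)(W), (1,1)(W) — all W, so L
(2,3): →(0,3)(W), (2,1)(W), (1,2)(W) — all W, so L
(3,2): →(1,2)(W), (0,2)(W), (3,0)(W), (2,1)(W) — all W, so L
(3,5): →(1,5)(W), (0,5)(W), (3,3)(W), (3,1)(W), (2,4)(W) — all W, so L
(4,1): →(2,1)(W), (1,1)(W), (3,0)(W) — all W, so L
(4,4): →(2,4)(W), (1,4)(W), (4,2)(W), (4,0)(W), (3,3)(W) — all W, so L
(5,0): →(3,0)(W), (2,0)(W) — all W, so L
(5,1): →(3,1)(W), (2,1)(W), (4,0)(W) — all W, so L
Every other cell has at least one move into one of the L cells above, so it is W.
From (5,5), the L positions reachable in one move are: (3,5), (5,1), (4,4). Any move reaching one of these is winning.

Move to (3,5).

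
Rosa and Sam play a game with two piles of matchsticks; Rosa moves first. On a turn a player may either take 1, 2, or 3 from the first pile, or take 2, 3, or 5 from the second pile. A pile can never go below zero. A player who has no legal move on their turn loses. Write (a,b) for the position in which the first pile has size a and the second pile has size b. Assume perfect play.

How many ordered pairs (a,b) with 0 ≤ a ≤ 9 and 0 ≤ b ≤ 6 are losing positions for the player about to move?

18

Classify positions by backward induction: terminal positions (no move available) are L. From any other position, the mover wins iff some move reaches an L.
Every move lowers a or b (never raises either), so fill the grid row by row in increasing a, and left to right within a row: each cell's successors are then already labelled.
      b=0  b=1  b=2  b=3  b=4  b=5  b=6
a=0:    L    L    W    W    W    W    W
a=1:    W    W    L    L    W    W    W
a=2:    W    W    W    W    L    L    W
a=3:    W    W    W    W    W    W    L
a=4:    L    L    W    W    W    W    W
a=5:    W    W    L    L    W    W    W
a=6:    W    W    W    W    L    L    W
a=7:    W    W    W    W    W    W    L
a=8:    L    L    W    W    W    W    W
a=9:    W    W    L    L    W    W    W
Cells with no legal move (terminal, hence L): (0,0), (0,1).
The remaining L cells, each justified by listing all of its moves:
(1,2): only reaches (0,2)(W), (1,0)(W), all W → L
(1,3): only reaches (0,3)(W), (1,1)(W), (1,0)(W), all W → L
(2,4): only reaches (1,4)(W), (0,4)(W), (2,2)(W), (2,1)(W), all W → L
(2,5): only reaches (1,5)(W), (0,5)(W), (2,3)(W), (2,2)(W), (2,0)(W), all W → L
(3,6): only reaches (2,6)(W), (1,6)(W), (0,6)(W), (3,4)(W), (3,3)(W), (3,1)(W), all W → L
(4,0): only reaches (3,0)(W), (2,0)(W), (1,0)(W), all W → L
(4,1): only reaches (3,1)(W), (2,1)(W), (1,1)(W), all W → L
(5,2): only reaches (4,2)(W), (3,2)(W), (2,2)(W), (5,0)(W), all W → L
(5,3): only reaches (4,3)(W), (3,3)(W), (2,3)(W), (5,1)(W), (5,0)(W), all W → L
(6,4): only reaches (5,4)(W), (4,4)(W), (3,4)(W), (6,2)(W), (6,1)(W), all W → L
(6,5): only reaches (5,5)(W), (4,5)(W), (3,5)(W), (6,3)(W), (6,2)(W), (6,0)(W), all W → L
(7,6): only reaches (6,6)(W), (5,6)(W), (4,6)(W), (7,4)(W), (7,3)(W), (7,1)(W), all W → L
(8,0): only reaches (7,0)(W), (6,0)(W), (5,0)(W), all W → L
(8,1): only reaches (7,1)(W), (6,1)(W), (5,1)(W), all W → L
(9,2): only reaches (8,2)(W), (7,2)(W), (6,2)(W), (9,0)(W), all W → L
(9,3): only reaches (8,3)(W), (7,3)(W), (6,3)(W), (9,1)(W), (9,0)(W), all W → L
Every other cell has at least one move into one of the L cells above, so it is W.
L cells per row: a=0: 2, a=1: 2, a=2: 2, a=3: 1, a=4: 2, a=5: 2, a=6: 2, a=7: 1, a=8: 2, a=9: 2; total 18.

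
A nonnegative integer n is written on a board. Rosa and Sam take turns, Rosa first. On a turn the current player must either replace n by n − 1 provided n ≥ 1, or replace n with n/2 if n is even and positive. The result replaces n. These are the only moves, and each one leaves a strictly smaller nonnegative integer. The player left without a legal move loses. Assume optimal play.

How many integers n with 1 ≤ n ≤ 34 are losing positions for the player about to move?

16

Label each position W (a win for the player to move) or L (a loss). A position with no legal move is L; any other position is W exactly when some move reaches an L, and L when every move reaches a W.
n=0: no move → L
n=1: →0(L), so W
n=2: →1(W) only, which is W, so L
n=3: →2(L), so W
n=4: →2(L), so W
n=5: →4(W) only, which is W, so L
n=6: →5(L), so W
n=7: →6(W) only, which is W, so L
n=8: →7(L), so W
n=9: →8(W) only, which is W, so L
n=10: →5(L), so W
n=11: →10(W) only, which is W, so L
n=12: →11(L), so W
n=13: →12(W) only, which is W, so L
n=14: →7(L), so W
n=15: →14(W) only, which is W, so L
n=16: →15(L), so W
n=17: →16(W) only, which is W, so L
n=18: →9(L), so W
n=19: →18(W) only, which is W, so L
n=20: →19(L), so W
n=21: →20(W) only, which is W, so L
n=22: →11(L), so W
n=23: →22(W) only, which is W, so L
n=24: →23(L), so W
n=25: →24(W) only, which is W, so L
n=26: →13(L), so W
n=27: →26(W) only, which is W, so L
n=28: →27(L), so W
n=29: →28(W) only, which is W, so L
n=30: →15(L), so W
n=31: →30(W) only, which is W, so L
n=32: →31(L), so W
n=33: →32(W) only, which is W, so L
n=34: →17(L), so W
L entries with 1 ≤ n ≤ 34 (n=0 is outside the asked range and is not counted): n = 2, 5, 7, 9, 11, 13, 15, 17, 19, 21, 23, 25, 27, 29, 31, 33; that makes 16.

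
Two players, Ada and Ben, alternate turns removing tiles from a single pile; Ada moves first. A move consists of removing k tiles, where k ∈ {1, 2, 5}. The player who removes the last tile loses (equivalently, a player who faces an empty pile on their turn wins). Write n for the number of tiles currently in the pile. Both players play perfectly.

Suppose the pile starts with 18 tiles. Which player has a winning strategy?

Ada wins.

Work bottom-up. With no move the player to move wins. Otherwise the position is W if at least one move leads to an L position for the opponent, and L if every move leads to a W.
n=0: no move; the opponent has just taken the last tile and therefore loses → W
n=1: the only move is to 0(W), a W ⇒ L
n=2: can move to 1, which is L ⇒ W
n=3: can move to 1, which is L ⇒ W
n=4: moves to 3(W), 2(W); every one is W ⇒ L
n=5: can move to 4, which is L ⇒ W
n=6: can move to 4, which is L ⇒ W
n=7: moves to 6(W), 5(W), 2(W); every one is W ⇒ L
n=8: can move to 7, which is L ⇒ W
n=9: can move to 7, which is L ⇒ W
n=10: moves to 9(W), 8(W), 5(W); every one is W ⇒ L
n=11: can move to 10, which is L ⇒ W
n=12: can move to 10, which is L ⇒ W
n=13: moves to 12(W), 11(W), 8(W); every one is W ⇒ L
n=14: can move to 13, which is L ⇒ W
n=15: can move to 13, which is L ⇒ W
n=16: moves to 15(W), 14(W), 11(W); every one is W ⇒ L
n=17: can move to 16, which is L ⇒ W
n=18: can move to 16, which is L ⇒ W
From 18 Ada can remove 2, leaving 16, reaching an L position.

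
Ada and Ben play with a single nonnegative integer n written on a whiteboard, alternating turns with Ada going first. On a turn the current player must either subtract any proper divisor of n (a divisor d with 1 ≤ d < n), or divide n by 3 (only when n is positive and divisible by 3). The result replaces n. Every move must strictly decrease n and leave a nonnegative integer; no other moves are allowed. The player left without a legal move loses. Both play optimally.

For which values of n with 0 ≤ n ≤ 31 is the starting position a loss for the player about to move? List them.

Use the standard recursion: the mover loses at a terminal position; elsewhere, the mover wins exactly when some move hands the opponent an L position.
n=0: no move → L
n=1: no move → L
n=2: can move to 1, which is L ⇒ W
n=3: can move to 1, which is L ⇒ W
n=4: moves to 2(W), 3(W); every one is W ⇒ L
n=5: can move to 4, which is L ⇒ W
n=6: can move to 4, which is L ⇒ W
n=7: the only move is to 6(W), a W ⇒ L
n=8: can move to 4, which is L ⇒ W
n=9: moves to 3(W), 6(W), 8(W); every one is W ⇒ L
n=10: can move to 9, which is L ⇒ W
n=11: the only move is to 10(W), a W ⇒ L
n=12: can move to 4, which is L ⇒ W
n=13: the only move is to 12(W), a W ⇒ L
n=14: can move to 7, which is L ⇒ W
n=15: moves to 5(W), 10(W), 12(W), 14(W); every one is W ⇒ L
n=16: can move to 15, which is L ⇒ W
n=17: the only move is to 16(W), a W ⇒ L
n=18: can move to 9, which is L ⇒ W
n=19: the only move is to 18(W), a W ⇒ L
n=20: can move to 15, which is L ⇒ W
n=21: can move to 7, which is L ⇒ W
n=22: can move to 11, which is L ⇒ W
n=23: the only move is to 22(W), a W ⇒ L
n=24: can move to 23, which is L ⇒ W
n=25: moves to 20(W), 24(W); every one is W ⇒ L
n=26: can move to 13, which is L ⇒ W
n=27: can move to 9, which is L ⇒ W
n=28: moves to 14(W), 21(W), 24(W), 26(W), 27(W); every one is W ⇒ L
n=29: can move to 28, which is L ⇒ W
n=30: can move to 15, which is L ⇒ W
n=31: the only move is to 30(W), a W ⇒ L
Reading off the rows marked L gives the requested list; there are 14 such values of n.

0, 1, 4, 7, 9, 11, 13, 15, 17, 19, 23, 25, 28, 31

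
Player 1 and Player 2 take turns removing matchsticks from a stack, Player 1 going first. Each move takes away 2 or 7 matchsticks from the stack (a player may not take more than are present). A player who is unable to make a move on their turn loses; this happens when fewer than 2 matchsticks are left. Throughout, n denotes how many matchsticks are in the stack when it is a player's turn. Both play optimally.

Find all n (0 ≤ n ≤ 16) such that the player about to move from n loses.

0, 1, 4, 5, 9, 10, 13, 14

Classify positions by backward induction: terminal positions (no move available) are L. From any other position, the mover wins iff some move reaches an L.
n=0: no move → L
n=1: no move → L
n=2: W (go to 0, an L position)
n=3: W (go to 1, an L position)
n=4: L (sole option 2(W) is W)
n=5: L (sole option 3(W) is W)
n=6: W (go to 4, an L position)
n=7: W (go to 5, an L position)
n=8: W (go to 1, an L position)
n=9: L (options 7(W), 2(W) are all W)
n=10: L (options 8(W), 3(W) are all W)
n=11: W (go to 9, an L position)
n=12: W (go to 10, an L position)
n=13: L (options 11(W), 6(W) are all W)
n=14: L (options 12(W), 7(W) are all W)
n=15: W (go to 13, an L position)
n=16: W (go to 14, an L position)
Reading off the rows marked L gives the requested list; there are 8 such values of n.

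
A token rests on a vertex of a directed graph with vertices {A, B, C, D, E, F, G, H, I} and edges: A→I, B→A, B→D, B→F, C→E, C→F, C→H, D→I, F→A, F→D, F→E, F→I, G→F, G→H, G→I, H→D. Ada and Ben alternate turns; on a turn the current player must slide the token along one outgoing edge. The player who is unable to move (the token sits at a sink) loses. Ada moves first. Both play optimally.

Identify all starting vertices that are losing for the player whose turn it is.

Positions with no move are L. A position that does have a move is losing for the player to move precisely when every available move leads to a winning position for the opponent. Fill in the labels:
Every edge goes from a vertex to one that appears earlier in the order I, E, A, D, F, H, C, B, G, so processing vertices in that order labels each vertex after all of its successors.
I: no outgoing edge → L
E: no outgoing edge → L
A: can move to I, which is L ⇒ W
D: can move to I, which is L ⇒ W
F: can move to E, which is L ⇒ W
H: the only move is to D(W), a W ⇒ L
C: can move to H, which is L ⇒ W
B: moves to F(W), D(W), A(W); every one is W ⇒ L
G: can move to H, which is L ⇒ W
Reading off the rows marked L gives the requested list; there are 4 such vertices.

B, E, H, I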